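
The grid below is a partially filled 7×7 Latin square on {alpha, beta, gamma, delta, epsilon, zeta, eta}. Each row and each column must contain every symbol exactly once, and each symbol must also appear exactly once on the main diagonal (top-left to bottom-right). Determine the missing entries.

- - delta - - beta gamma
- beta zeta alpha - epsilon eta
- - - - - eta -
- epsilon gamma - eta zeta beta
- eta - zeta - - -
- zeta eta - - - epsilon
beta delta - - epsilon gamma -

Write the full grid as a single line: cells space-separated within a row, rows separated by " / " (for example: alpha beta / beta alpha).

eta alpha delta epsilon zeta beta gamma / gamma beta zeta alpha delta epsilon eta / zeta gamma epsilon beta alpha eta delta / alpha epsilon gamma delta eta zeta beta / epsilon eta beta zeta gamma delta alpha / delta zeta eta gamma beta alpha epsilon / beta delta alpha eta epsilon gamma zeta

(r1,c2) = alpha
(r1,c5) = zeta
(r3,c2) = gamma
(r4,c4) = delta
(r6,c6) = alpha
(r7,c3) = alpha
(r7,c4) = eta
(r7,c7) = zeta
(r1,c4) = epsilon
(r3,c3) = epsilon
(r3,c4) = beta
(r4,c1) = alpha
(r5,c3) = beta
(r5,c5) = gamma
(r5,c6) = delta
(r5,c7) = alpha
(r6,c4) = gamma
(r1,c1) = eta
(r2,c5) = delta
(r3,c5) = alpha
(r3,c7) = delta
(r5,c1) = epsilon
(r6,c1) = delta
(r6,c5) = beta
(r2,c1) = gamma
(r3,c1) = zeta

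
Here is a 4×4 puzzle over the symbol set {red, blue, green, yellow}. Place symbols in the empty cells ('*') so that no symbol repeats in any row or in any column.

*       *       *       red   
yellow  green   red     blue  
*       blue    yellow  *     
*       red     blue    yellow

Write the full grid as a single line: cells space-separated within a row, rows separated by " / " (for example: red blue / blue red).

blue yellow green red / yellow green red blue / red blue yellow green / green red blue yellow

At row 1, column 2: row 1 has {red}; column 2 has {red,blue,green}; that leaves yellow.
At row 1, column 3: row 1 has {red,yellow}; column 3 has {red,blue,yellow}; that leaves green.
At row 3, column 4: row 3 has {blue,yellow}; column 4 has {red,blue,yellow}; that leaves green.
At row 4, column 1: row 4 has {red,blue,yellow}; column 1 has {yellow}; that leaves green.
At row 1, column 1: row 1 has {red,green,yellow}; column 1 has {green,yellow}; that leaves blue.
At row 3, column 1: row 3 has {blue,green,yellow}; column 1 has {blue,green,yellow}; that leaves red.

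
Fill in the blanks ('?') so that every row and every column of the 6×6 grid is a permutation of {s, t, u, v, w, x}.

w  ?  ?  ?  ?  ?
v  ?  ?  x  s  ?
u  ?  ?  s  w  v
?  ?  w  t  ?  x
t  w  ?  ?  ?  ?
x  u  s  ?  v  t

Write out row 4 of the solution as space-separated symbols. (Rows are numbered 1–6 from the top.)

Cell (r2,c2): row 2 has {s,v,x}; column 2 has {u,w} → t.
Cell (r2,c3): row 2 has {s,t,v,x}; column 3 has {s,w} → u.
Cell (r2,c6): row 2 has {s,t,u,v,x}; column 6 has {t,v,x} → w.
Cell (r3,c2): row 3 has {s,u,v,w}; column 2 has {t,u,w} → x.
Cell (r3,c3): row 3 has {s,u,v,w,x}; column 3 has {s,u,w} → t.
Cell (r4,c1): row 4 has {t,w,x}; column 1 has {t,u,v,w,x} → s.
Cell (r4,c2): row 4 has {s,t,w,x}; column 2 has {t,u,w,x} → v.
Cell (r4,c5): row 4 has {s,t,v,w,x}; column 5 has {s,v,w} → u.

s v w t u x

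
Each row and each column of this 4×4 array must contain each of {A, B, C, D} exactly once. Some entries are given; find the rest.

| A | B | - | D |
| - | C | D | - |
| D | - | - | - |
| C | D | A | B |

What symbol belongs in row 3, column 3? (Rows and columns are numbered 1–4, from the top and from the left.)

B

(r1,c3) = C
(r2,c1) = B
(r2,c4) = A
(r3,c2) = A
(r3,c3) = B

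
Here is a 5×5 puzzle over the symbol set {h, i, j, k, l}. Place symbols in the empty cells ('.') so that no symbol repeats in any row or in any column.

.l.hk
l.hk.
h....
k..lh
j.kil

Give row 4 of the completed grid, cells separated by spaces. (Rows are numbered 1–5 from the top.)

k j i l h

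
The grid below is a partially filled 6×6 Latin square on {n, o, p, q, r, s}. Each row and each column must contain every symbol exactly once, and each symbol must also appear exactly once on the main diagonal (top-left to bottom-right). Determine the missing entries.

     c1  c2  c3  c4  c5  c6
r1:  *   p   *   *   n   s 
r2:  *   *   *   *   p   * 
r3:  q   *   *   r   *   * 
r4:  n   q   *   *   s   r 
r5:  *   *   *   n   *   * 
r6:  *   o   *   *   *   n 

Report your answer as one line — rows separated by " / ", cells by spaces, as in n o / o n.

o p r q n s / s r n o p q / q n s r o p / n q o p s r / r s p n q o / p o q s r n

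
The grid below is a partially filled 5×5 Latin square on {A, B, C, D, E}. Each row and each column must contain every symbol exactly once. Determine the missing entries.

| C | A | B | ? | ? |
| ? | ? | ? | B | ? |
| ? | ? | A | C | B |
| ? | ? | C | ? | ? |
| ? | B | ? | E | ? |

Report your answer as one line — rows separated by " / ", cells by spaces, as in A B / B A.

C A B D E / D C E B A / E D A C B / B E C A D / A B D E C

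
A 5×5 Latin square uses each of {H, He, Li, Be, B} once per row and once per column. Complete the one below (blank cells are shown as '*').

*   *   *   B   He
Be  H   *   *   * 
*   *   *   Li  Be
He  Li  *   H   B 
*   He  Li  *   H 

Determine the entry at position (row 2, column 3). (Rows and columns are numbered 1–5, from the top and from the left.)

B

(r1,c2) = Be
(r1,c3) = H
(r2,c4) = He
(r2,c5) = Li
(r3,c2) = B
(r3,c3) = He
(r4,c3) = Be
(r5,c1) = B
(r5,c4) = Be
(r1,c1) = Li
(r2,c3) = B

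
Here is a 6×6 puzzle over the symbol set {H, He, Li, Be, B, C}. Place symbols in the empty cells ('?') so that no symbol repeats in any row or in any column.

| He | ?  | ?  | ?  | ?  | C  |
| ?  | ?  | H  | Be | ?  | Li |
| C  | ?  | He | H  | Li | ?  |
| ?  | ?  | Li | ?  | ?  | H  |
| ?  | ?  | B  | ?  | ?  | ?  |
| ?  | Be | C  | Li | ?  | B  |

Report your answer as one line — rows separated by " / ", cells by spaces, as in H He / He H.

He Li Be B H C / B He H Be C Li / C B He H Li Be / Be C Li He B H / Li H B C Be He / H Be C Li He B

(r1,c3) = Be
(r1,c4) = B
(r1,c5) = H
(r2,c1) = B
(r3,c2) = B
(r3,c6) = Be
(r4,c1) = Be
(r5,c6) = He
(r6,c1) = H
(r6,c5) = He
(r1,c2) = Li
(r2,c5) = C
(r4,c5) = B
(r5,c1) = Li
(r5,c4) = C
(r5,c5) = Be
(r2,c2) = He
(r4,c2) = C
(r4,c4) = He
(r5,c2) = H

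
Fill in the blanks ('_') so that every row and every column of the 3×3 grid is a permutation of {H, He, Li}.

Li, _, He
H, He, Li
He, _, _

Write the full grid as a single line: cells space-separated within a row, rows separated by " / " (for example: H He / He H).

At row 1, column 2: row 1 has {He,Li}; column 2 has {He}; that leaves H.
At row 3, column 2: row 3 has {He}; column 2 has {H,He}; that leaves Li.
At row 3, column 3: row 3 has {He,Li}; column 3 has {He,Li}; that leaves H.

Li H He / H He Li / He Li H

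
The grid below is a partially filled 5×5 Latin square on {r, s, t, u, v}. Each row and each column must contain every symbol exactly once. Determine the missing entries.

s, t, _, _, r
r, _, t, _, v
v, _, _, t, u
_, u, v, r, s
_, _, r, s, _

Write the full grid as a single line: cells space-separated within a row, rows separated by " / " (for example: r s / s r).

(r1,c3) = u
(r1,c4) = v
(r2,c2) = s
(r2,c4) = u
(r3,c2) = r
(r3,c3) = s
(r4,c1) = t
(r5,c1) = u
(r5,c2) = v
(r5,c5) = t

s t u v r / r s t u v / v r s t u / t u v r s / u v r s t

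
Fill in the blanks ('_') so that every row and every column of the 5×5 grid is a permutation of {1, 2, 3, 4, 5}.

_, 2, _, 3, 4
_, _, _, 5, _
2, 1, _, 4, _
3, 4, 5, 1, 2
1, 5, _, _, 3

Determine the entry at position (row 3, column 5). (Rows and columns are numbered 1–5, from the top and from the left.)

(r1,c1) = 5
(r1,c3) = 1
(r2,c1) = 4
(r2,c2) = 3
(r2,c3) = 2
(r2,c5) = 1
(r3,c3) = 3
(r3,c5) = 5

5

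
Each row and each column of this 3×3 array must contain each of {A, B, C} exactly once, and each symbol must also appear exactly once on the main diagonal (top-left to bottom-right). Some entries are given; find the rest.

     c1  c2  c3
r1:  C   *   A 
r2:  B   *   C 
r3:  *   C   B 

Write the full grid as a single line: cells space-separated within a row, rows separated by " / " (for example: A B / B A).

C B A / B A C / A C B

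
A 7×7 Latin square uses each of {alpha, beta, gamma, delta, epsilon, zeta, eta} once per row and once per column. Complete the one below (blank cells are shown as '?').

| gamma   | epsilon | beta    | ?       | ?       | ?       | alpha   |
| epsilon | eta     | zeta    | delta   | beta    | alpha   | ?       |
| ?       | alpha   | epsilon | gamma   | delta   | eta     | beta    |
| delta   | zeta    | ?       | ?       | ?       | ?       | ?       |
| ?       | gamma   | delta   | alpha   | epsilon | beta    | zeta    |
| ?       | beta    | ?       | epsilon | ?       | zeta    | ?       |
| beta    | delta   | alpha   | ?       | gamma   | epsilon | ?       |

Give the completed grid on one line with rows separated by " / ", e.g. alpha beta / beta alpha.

Cell (r1,c6): row 1 has {alpha,beta,gamma,epsilon}; column 6 has {alpha,beta,epsilon,zeta,eta} → delta.
Cell (r2,c7): row 2 has {alpha,beta,delta,epsilon,zeta,eta}; column 7 has {alpha,beta,zeta} → gamma.
Cell (r3,c1): row 3 has {alpha,beta,gamma,delta,epsilon,eta}; column 1 has {beta,gamma,delta,epsilon} → zeta.
Cell (r4,c6): row 4 has {delta,zeta}; column 6 has {alpha,beta,delta,epsilon,zeta,eta} → gamma.
Cell (r5,c1): row 5 has {alpha,beta,gamma,delta,epsilon,zeta}; column 1 has {beta,gamma,delta,epsilon,zeta} → eta.
Cell (r6,c1): row 6 has {beta,epsilon,zeta}; column 1 has {beta,gamma,delta,epsilon,zeta,eta} → alpha.
Cell (r6,c5): row 6 has {alpha,beta,epsilon,zeta}; column 5 has {beta,gamma,delta,epsilon} → eta.
Cell (r6,c7): row 6 has {alpha,beta,epsilon,zeta,eta}; column 7 has {alpha,beta,gamma,zeta} → delta.
Cell (r7,c7): row 7 has {alpha,beta,gamma,delta,epsilon}; column 7 has {alpha,beta,gamma,delta,zeta} → eta.
Cell (r1,c5): row 1 has {alpha,beta,gamma,delta,epsilon}; column 5 has {beta,gamma,delta,epsilon,eta} → zeta.
Cell (r4,c3): row 4 has {gamma,delta,zeta}; column 3 has {alpha,beta,delta,epsilon,zeta} → eta.
Cell (r4,c4): row 4 has {gamma,delta,zeta,eta}; column 4 has {alpha,gamma,delta,epsilon} → beta.
Cell (r4,c5): row 4 has {beta,gamma,delta,zeta,eta}; column 5 has {beta,gamma,delta,epsilon,zeta,eta} → alpha.
Cell (r4,c7): row 4 has {alpha,beta,gamma,delta,zeta,eta}; column 7 has {alpha,beta,gamma,delta,zeta,eta} → epsilon.
Cell (r6,c3): row 6 has {alpha,beta,delta,epsilon,zeta,eta}; column 3 has {alpha,beta,delta,epsilon,zeta,eta} → gamma.
Cell (r7,c4): row 7 has {alpha,beta,gamma,delta,epsilon,eta}; column 4 has {alpha,beta,gamma,delta,epsilon} → zeta.
Cell (r1,c4): row 1 has {alpha,beta,gamma,delta,epsilon,zeta}; column 4 has {alpha,beta,gamma,delta,epsilon,zeta} → eta.

gamma epsilon beta eta zeta delta alpha / epsilon eta zeta delta beta alpha gamma / zeta alpha epsilon gamma delta eta beta / delta zeta eta beta alpha gamma epsilon / eta gamma delta alpha epsilon beta zeta / alpha beta gamma epsilon eta zeta delta / beta delta alpha zeta gamma epsilon eta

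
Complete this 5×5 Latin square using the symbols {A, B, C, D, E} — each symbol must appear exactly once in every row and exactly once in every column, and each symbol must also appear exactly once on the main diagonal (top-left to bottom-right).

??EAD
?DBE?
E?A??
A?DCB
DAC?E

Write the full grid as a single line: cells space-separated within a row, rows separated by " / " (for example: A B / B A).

B C E A D / C D B E A / E B A D C / A E D C B / D A C B E

row 1 has {A,D,E}; column 1 has {A,D,E}; the diagonal has {A,C,D,E} — only B is left for (r1,c1).
row 1 has {A,B,D,E}; column 2 has {A,D} — only C is left for (r1,c2).
row 2 has {B,D,E}; column 1 has {A,B,D,E} — only C is left for (r2,c1).
row 2 has {B,C,D,E}; column 5 has {B,D,E} — only A is left for (r2,c5).
row 3 has {A,E}; column 2 has {A,C,D} — only B is left for (r3,c2).
row 3 has {A,B,E}; column 4 has {A,C,E} — only D is left for (r3,c4).
row 3 has {A,B,D,E}; column 5 has {A,B,D,E} — only C is left for (r3,c5).
row 4 has {A,B,C,D}; column 2 has {A,B,C,D} — only E is left for (r4,c2).
row 5 has {A,C,D,E}; column 4 has {A,C,D,E} — only B is left for (r5,c4).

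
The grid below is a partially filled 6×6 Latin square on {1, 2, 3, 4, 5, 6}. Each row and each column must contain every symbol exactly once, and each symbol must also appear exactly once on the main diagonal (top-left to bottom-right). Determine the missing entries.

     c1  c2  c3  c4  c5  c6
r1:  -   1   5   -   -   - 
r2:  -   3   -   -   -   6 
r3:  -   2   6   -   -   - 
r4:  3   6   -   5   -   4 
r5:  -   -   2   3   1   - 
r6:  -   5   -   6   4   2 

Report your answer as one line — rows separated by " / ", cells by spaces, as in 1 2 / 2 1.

(r1,c1) = 4
(r1,c4) = 2
(r1,c6) = 3
(r4,c3) = 1
(r4,c5) = 2
(r5,c2) = 4
(r5,c6) = 5
(r6,c1) = 1
(r6,c3) = 3
(r1,c5) = 6
(r2,c3) = 4
(r2,c4) = 1
(r2,c5) = 5
(r3,c1) = 5
(r3,c4) = 4
(r3,c5) = 3
(r3,c6) = 1
(r5,c1) = 6
(r2,c1) = 2

4 1 5 2 6 3 / 2 3 4 1 5 6 / 5 2 6 4 3 1 / 3 6 1 5 2 4 / 6 4 2 3 1 5 / 1 5 3 6 4 2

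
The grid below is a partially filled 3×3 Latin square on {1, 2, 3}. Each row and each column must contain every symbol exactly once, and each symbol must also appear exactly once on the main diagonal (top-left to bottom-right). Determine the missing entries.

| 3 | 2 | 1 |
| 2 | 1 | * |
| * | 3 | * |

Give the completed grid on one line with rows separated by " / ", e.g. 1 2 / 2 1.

3 2 1 / 2 1 3 / 1 3 2

Cell (r2,c3): row 2 has {1,2}; column 3 has {1} → 3.
Cell (r3,c1): row 3 has {3}; column 1 has {2,3} → 1.
Cell (r3,c3): row 3 has {1,3}; column 3 has {1,3}; the diagonal has {1,3} → 2.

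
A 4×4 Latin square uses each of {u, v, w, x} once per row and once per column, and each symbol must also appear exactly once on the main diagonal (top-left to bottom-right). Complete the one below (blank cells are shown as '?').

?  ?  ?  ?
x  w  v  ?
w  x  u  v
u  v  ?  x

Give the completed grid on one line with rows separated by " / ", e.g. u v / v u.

row 1 is empty so far; column 1 has {u,w,x}; the diagonal has {u,w,x} — only v is left for (r1,c1).
row 1 has {v}; column 2 has {v,w,x} — only u is left for (r1,c2).
row 1 has {u,v}; column 4 has {v,x} — only w is left for (r1,c4).
row 2 has {v,w,x}; column 4 has {v,w,x} — only u is left for (r2,c4).
row 4 has {u,v,x}; column 3 has {u,v} — only w is left for (r4,c3).
row 1 has {u,v,w}; column 3 has {u,v,w} — only x is left for (r1,c3).

v u x w / x w v u / w x u v / u v w x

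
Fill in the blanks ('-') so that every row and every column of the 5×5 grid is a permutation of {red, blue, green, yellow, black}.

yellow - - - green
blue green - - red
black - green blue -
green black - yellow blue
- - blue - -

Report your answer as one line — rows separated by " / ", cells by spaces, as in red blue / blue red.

yellow blue black red green / blue green yellow black red / black red green blue yellow / green black red yellow blue / red yellow blue green black

(r2,c4) = black
(r3,c5) = yellow
(r4,c3) = red
(r5,c1) = red
(r5,c2) = yellow
(r5,c4) = green
(r5,c5) = black
(r1,c3) = black
(r1,c4) = red
(r2,c3) = yellow
(r3,c2) = red
(r1,c2) = blue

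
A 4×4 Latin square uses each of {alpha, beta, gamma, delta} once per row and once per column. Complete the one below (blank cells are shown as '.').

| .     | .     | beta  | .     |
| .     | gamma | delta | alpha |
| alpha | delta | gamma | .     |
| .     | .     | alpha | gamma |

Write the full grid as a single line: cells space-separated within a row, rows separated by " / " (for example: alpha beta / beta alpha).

row 1 has {beta}; column 2 has {gamma,delta} — only alpha is left for (r1,c2).
row 1 has {alpha,beta}; column 4 has {alpha,gamma} — only delta is left for (r1,c4).
row 2 has {alpha,gamma,delta}; column 1 has {alpha} — only beta is left for (r2,c1).
row 3 has {alpha,gamma,delta}; column 4 has {alpha,gamma,delta} — only beta is left for (r3,c4).
row 4 has {alpha,gamma}; column 1 has {alpha,beta} — only delta is left for (r4,c1).
row 4 has {alpha,gamma,delta}; column 2 has {alpha,gamma,delta} — only beta is left for (r4,c2).
row 1 has {alpha,beta,delta}; column 1 has {alpha,beta,delta} — only gamma is left for (r1,c1).

gamma alpha beta delta / beta gamma delta alpha / alpha delta gamma beta / delta beta alpha gamma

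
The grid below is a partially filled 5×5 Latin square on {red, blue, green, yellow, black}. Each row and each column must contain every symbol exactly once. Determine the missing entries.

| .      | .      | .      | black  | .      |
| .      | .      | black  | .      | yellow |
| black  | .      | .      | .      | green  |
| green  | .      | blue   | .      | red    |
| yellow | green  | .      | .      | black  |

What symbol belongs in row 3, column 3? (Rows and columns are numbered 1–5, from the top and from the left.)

yellow

row 1 has {black}; column 5 has {red,green,yellow,black} — only blue is left for (r1,c5).
row 4 has {red,blue,green}; column 4 has {black} — only yellow is left for (r4,c4).
row 5 has {green,yellow,black}; column 3 has {blue,black} — only red is left for (r5,c3).
row 5 has {red,green,yellow,black}; column 4 has {yellow,black} — only blue is left for (r5,c4).
row 1 has {blue,black}; column 1 has {green,yellow,black} — only red is left for (r1,c1).
row 1 has {red,blue,black}; column 2 has {green} — only yellow is left for (r1,c2).
row 1 has {red,blue,yellow,black}; column 3 has {red,blue,black} — only green is left for (r1,c3).
row 2 has {yellow,black}; column 1 has {red,green,yellow,black} — only blue is left for (r2,c1).
row 2 has {blue,yellow,black}; column 2 has {green,yellow} — only red is left for (r2,c2).
row 2 has {red,blue,yellow,black}; column 4 has {blue,yellow,black} — only green is left for (r2,c4).
row 3 has {green,black}; column 2 has {red,green,yellow} — only blue is left for (r3,c2).
row 3 has {blue,green,black}; column 3 has {red,blue,green,black} — only yellow is left for (r3,c3).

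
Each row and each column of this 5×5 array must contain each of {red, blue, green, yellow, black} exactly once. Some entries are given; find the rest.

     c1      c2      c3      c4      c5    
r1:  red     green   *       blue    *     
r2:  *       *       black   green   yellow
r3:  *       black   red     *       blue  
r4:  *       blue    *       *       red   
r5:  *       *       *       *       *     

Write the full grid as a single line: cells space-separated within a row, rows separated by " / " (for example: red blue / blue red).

red green yellow blue black / blue red black green yellow / green black red yellow blue / yellow blue green black red / black yellow blue red green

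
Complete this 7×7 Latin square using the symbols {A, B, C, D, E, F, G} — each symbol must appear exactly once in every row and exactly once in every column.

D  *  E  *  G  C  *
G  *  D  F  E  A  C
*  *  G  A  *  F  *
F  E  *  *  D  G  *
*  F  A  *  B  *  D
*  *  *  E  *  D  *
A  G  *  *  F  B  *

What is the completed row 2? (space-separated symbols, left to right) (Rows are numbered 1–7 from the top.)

(r1,c4) = B
(r2,c2) = B

G B D F E A C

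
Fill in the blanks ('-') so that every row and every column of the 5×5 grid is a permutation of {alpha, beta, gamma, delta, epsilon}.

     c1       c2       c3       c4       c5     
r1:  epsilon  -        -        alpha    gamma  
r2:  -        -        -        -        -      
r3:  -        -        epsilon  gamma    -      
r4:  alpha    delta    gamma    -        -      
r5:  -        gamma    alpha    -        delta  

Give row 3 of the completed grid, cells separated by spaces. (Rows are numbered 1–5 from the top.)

At row 1, column 2: row 1 has {alpha,gamma,epsilon}; column 2 has {gamma,delta}; that leaves beta.
At row 1, column 3: row 1 has {alpha,beta,gamma,epsilon}; column 3 has {alpha,gamma,epsilon}; that leaves delta.
At row 2, column 3: row 2 is empty so far; column 3 has {alpha,gamma,delta,epsilon}; that leaves beta.
At row 3, column 2: row 3 has {gamma,epsilon}; column 2 has {beta,gamma,delta}; that leaves alpha.
At row 3, column 5: row 3 has {alpha,gamma,epsilon}; column 5 has {gamma,delta}; that leaves beta.
At row 4, column 5: row 4 has {alpha,gamma,delta}; column 5 has {beta,gamma,delta}; that leaves epsilon.
At row 5, column 1: row 5 has {alpha,gamma,delta}; column 1 has {alpha,epsilon}; that leaves beta.
At row 5, column 4: row 5 has {alpha,beta,gamma,delta}; column 4 has {alpha,gamma}; that leaves epsilon.
At row 2, column 2: row 2 has {beta}; column 2 has {alpha,beta,gamma,delta}; that leaves epsilon.
At row 2, column 4: row 2 has {beta,epsilon}; column 4 has {alpha,gamma,epsilon}; that leaves delta.
At row 2, column 5: row 2 has {beta,delta,epsilon}; column 5 has {beta,gamma,delta,epsilon}; that leaves alpha.
At row 3, column 1: row 3 has {alpha,beta,gamma,epsilon}; column 1 has {alpha,beta,epsilon}; that leaves delta.

delta alpha epsilon gamma beta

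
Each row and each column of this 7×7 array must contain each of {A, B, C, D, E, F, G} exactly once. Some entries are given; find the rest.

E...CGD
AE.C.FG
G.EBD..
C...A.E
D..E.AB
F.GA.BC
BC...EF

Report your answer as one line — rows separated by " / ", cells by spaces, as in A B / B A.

E A B F C G D / A E D C B F G / G F E B D C A / C B F G A D E / D G C E F A B / F D G A E B C / B C A D G E F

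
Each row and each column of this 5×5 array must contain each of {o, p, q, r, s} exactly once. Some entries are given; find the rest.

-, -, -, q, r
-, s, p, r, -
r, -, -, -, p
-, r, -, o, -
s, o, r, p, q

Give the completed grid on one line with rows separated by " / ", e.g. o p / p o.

(r1,c2): row 1 has {q,r}; column 2 has {o,r,s}, so it must be p.
(r2,c5): row 2 has {p,r,s}; column 5 has {p,q,r}, so it must be o.
(r3,c2): row 3 has {p,r}; column 2 has {o,p,r,s}, so it must be q.
(r3,c4): row 3 has {p,q,r}; column 4 has {o,p,q,r}, so it must be s.
(r4,c5): row 4 has {o,r}; column 5 has {o,p,q,r}, so it must be s.
(r1,c1): row 1 has {p,q,r}; column 1 has {r,s}, so it must be o.
(r1,c3): row 1 has {o,p,q,r}; column 3 has {p,r}, so it must be s.
(r2,c1): row 2 has {o,p,r,s}; column 1 has {o,r,s}, so it must be q.
(r3,c3): row 3 has {p,q,r,s}; column 3 has {p,r,s}, so it must be o.
(r4,c1): row 4 has {o,r,s}; column 1 has {o,q,r,s}, so it must be p.
(r4,c3): row 4 has {o,p,r,s}; column 3 has {o,p,r,s}, so it must be q.

o p s q r / q s p r o / r q o s p / p r q o s / s o r p q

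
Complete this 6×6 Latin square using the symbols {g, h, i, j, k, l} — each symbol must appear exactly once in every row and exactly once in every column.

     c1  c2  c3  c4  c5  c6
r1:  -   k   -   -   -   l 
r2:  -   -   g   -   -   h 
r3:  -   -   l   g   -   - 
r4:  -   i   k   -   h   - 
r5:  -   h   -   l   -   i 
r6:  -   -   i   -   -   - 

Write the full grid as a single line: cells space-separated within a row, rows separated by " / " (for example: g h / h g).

(r3,c2) = j
(r3,c6) = k
(r4,c4) = j
(r4,c6) = g
(r5,c3) = j
(r6,c6) = j
(r1,c3) = h
(r1,c4) = i
(r2,c2) = l
(r2,c4) = k
(r3,c5) = i
(r4,c1) = l
(r6,c2) = g
(r6,c4) = h
(r2,c5) = j
(r3,c1) = h
(r6,c1) = k
(r6,c5) = l
(r1,c5) = g
(r2,c1) = i
(r5,c1) = g
(r5,c5) = k
(r1,c1) = j

j k h i g l / i l g k j h / h j l g i k / l i k j h g / g h j l k i / k g i h l j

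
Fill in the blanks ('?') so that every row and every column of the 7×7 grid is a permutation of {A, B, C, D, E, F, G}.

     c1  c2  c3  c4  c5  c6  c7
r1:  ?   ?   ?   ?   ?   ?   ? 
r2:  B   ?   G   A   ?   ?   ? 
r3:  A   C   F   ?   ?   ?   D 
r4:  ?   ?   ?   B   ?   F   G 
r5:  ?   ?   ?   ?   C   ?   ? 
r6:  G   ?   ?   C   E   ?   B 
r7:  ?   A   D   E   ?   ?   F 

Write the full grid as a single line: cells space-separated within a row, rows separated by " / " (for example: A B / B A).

E G B F D A C / B D G A F C E / A C F G B E D / D E C B A F G / F B E D C G A / G F A C E D B / C A D E G B F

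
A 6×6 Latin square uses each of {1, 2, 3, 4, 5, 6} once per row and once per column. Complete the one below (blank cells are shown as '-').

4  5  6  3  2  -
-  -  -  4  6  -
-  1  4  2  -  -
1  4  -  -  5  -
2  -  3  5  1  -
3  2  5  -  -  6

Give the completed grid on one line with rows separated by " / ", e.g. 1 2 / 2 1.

4 5 6 3 2 1 / 5 3 1 4 6 2 / 6 1 4 2 3 5 / 1 4 2 6 5 3 / 2 6 3 5 1 4 / 3 2 5 1 4 6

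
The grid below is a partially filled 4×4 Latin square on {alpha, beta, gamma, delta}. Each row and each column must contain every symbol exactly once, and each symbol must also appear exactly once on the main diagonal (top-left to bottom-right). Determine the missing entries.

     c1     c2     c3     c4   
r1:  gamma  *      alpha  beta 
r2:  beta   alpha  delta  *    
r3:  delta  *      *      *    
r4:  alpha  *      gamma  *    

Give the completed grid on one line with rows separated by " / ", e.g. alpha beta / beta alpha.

Cell (r1,c2): row 1 has {alpha,beta,gamma}; column 2 has {alpha} → delta.
Cell (r2,c4): row 2 has {alpha,beta,delta}; column 4 has {beta} → gamma.
Cell (r3,c3): row 3 has {delta}; column 3 has {alpha,gamma,delta}; the diagonal has {alpha,gamma} → beta.
Cell (r3,c4): row 3 has {beta,delta}; column 4 has {beta,gamma} → alpha.
Cell (r4,c2): row 4 has {alpha,gamma}; column 2 has {alpha,delta} → beta.
Cell (r4,c4): row 4 has {alpha,beta,gamma}; column 4 has {alpha,beta,gamma}; the diagonal has {alpha,beta,gamma} → delta.
Cell (r3,c2): row 3 has {alpha,beta,delta}; column 2 has {alpha,beta,delta} → gamma.

gamma delta alpha beta / beta alpha delta gamma / delta gamma beta alpha / alpha beta gamma delta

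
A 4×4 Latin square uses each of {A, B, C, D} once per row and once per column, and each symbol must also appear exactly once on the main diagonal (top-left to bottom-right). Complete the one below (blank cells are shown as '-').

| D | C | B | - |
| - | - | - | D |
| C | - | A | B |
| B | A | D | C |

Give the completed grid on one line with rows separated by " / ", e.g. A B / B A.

D C B A / A B C D / C D A B / B A D C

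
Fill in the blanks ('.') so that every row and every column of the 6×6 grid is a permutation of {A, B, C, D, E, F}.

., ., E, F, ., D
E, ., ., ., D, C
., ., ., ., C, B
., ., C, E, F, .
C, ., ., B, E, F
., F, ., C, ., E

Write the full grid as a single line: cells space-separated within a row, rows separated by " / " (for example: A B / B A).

A C E F B D / E B F A D C / F E A D C B / B D C E F A / C A D B E F / D F B C A E

row 2 has {C,D,E}; column 4 has {B,C,E,F} — only A is left for (r2,c4).
row 3 has {B,C}; column 4 has {A,B,C,E,F} — only D is left for (r3,c4).
row 4 has {C,E,F}; column 6 has {B,C,D,E,F} — only A is left for (r4,c6).
row 2 has {A,C,D,E}; column 2 has {F} — only B is left for (r2,c2).
row 2 has {A,B,C,D,E}; column 3 has {C,E} — only F is left for (r2,c3).
row 3 has {B,C,D}; column 3 has {C,E,F} — only A is left for (r3,c3).
row 4 has {A,C,E,F}; column 2 has {B,F} — only D is left for (r4,c2).
row 5 has {B,C,E,F}; column 2 has {B,D,F} — only A is left for (r5,c2).
row 5 has {A,B,C,E,F}; column 3 has {A,C,E,F} — only D is left for (r5,c3).
row 6 has {C,E,F}; column 3 has {A,C,D,E,F} — only B is left for (r6,c3).
row 6 has {B,C,E,F}; column 5 has {C,D,E,F} — only A is left for (r6,c5).
row 1 has {D,E,F}; column 2 has {A,B,D,F} — only C is left for (r1,c2).
row 1 has {C,D,E,F}; column 5 has {A,C,D,E,F} — only B is left for (r1,c5).
row 3 has {A,B,C,D}; column 1 has {C,E} — only F is left for (r3,c1).
row 3 has {A,B,C,D,F}; column 2 has {A,B,C,D,F} — only E is left for (r3,c2).
row 4 has {A,C,D,E,F}; column 1 has {C,E,F} — only B is left for (r4,c1).
row 6 has {A,B,C,E,F}; column 1 has {B,C,E,F} — only D is left for (r6,c1).
row 1 has {B,C,D,E,F}; column 1 has {B,C,D,E,F} — only A is left for (r1,c1).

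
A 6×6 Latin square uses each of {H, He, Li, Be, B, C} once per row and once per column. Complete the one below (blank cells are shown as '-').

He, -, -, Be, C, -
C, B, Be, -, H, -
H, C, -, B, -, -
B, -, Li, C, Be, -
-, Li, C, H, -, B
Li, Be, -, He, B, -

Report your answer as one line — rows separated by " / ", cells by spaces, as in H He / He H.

He H B Be C Li / C B Be Li H He / H C He B Li Be / B He Li C Be H / Be Li C H He B / Li Be H He B C

(r1,c2) = H
(r1,c3) = B
(r1,c6) = Li
(r2,c4) = Li
(r2,c6) = He
(r3,c3) = He
(r3,c5) = Li
(r3,c6) = Be
(r4,c2) = He
(r4,c6) = H
(r5,c1) = Be
(r5,c5) = He
(r6,c3) = H
(r6,c6) = C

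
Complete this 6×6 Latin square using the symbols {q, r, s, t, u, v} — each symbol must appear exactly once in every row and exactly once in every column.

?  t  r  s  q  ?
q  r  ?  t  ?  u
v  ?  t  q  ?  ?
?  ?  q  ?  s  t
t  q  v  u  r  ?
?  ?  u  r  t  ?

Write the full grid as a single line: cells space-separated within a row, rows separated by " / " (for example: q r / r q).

u t r s q v / q r s t v u / v s t q u r / r u q v s t / t q v u r s / s v u r t q

(r1,c1): row 1 has {q,r,s,t}; column 1 has {q,t,v}, so it must be u.
(r1,c6): row 1 has {q,r,s,t,u}; column 6 has {t,u}, so it must be v.
(r2,c3): row 2 has {q,r,t,u}; column 3 has {q,r,t,u,v}, so it must be s.
(r2,c5): row 2 has {q,r,s,t,u}; column 5 has {q,r,s,t}, so it must be v.
(r3,c5): row 3 has {q,t,v}; column 5 has {q,r,s,t,v}, so it must be u.
(r4,c1): row 4 has {q,s,t}; column 1 has {q,t,u,v}, so it must be r.
(r4,c4): row 4 has {q,r,s,t}; column 4 has {q,r,s,t,u}, so it must be v.
(r5,c6): row 5 has {q,r,t,u,v}; column 6 has {t,u,v}, so it must be s.
(r6,c1): row 6 has {r,t,u}; column 1 has {q,r,t,u,v}, so it must be s.
(r6,c2): row 6 has {r,s,t,u}; column 2 has {q,r,t}, so it must be v.
(r6,c6): row 6 has {r,s,t,u,v}; column 6 has {s,t,u,v}, so it must be q.
(r3,c2): row 3 has {q,t,u,v}; column 2 has {q,r,t,v}, so it must be s.
(r3,c6): row 3 has {q,s,t,u,v}; column 6 has {q,s,t,u,v}, so it must be r.
(r4,c2): row 4 has {q,r,s,t,v}; column 2 has {q,r,s,t,v}, so it must be u.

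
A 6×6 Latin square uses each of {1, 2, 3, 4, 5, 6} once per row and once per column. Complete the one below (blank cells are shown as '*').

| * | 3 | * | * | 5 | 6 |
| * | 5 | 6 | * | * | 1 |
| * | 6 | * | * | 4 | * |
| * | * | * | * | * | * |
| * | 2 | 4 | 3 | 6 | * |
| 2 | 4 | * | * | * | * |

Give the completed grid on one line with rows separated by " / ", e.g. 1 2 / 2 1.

4 3 1 2 5 6 / 3 5 6 4 2 1 / 5 6 3 1 4 2 / 6 1 2 5 3 4 / 1 2 4 3 6 5 / 2 4 5 6 1 3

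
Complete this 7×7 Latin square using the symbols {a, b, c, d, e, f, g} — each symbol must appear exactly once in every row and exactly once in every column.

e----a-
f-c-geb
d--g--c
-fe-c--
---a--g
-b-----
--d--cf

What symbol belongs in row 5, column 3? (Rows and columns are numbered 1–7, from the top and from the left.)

b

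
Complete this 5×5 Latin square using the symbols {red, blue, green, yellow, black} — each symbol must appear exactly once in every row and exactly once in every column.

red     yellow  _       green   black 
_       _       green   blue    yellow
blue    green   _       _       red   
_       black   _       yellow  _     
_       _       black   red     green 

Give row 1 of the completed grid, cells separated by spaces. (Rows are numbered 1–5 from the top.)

(r1,c3) = blue

red yellow blue green black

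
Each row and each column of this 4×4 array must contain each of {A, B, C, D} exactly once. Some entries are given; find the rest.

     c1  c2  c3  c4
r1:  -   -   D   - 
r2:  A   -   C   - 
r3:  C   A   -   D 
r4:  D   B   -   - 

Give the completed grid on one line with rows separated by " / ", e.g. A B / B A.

B C D A / A D C B / C A B D / D B A C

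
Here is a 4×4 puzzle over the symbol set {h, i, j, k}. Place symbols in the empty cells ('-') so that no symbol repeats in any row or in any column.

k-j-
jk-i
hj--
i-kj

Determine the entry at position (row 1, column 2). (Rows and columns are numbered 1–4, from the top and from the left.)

i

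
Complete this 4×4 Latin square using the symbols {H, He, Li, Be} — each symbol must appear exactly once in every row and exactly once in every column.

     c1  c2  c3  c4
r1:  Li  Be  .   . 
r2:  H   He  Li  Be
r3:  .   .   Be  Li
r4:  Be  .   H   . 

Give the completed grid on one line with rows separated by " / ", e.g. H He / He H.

row 1 has {Li,Be}; column 3 has {H,Li,Be} — only He is left for (r1,c3).
row 1 has {He,Li,Be}; column 4 has {Li,Be} — only H is left for (r1,c4).
row 3 has {Li,Be}; column 1 has {H,Li,Be} — only He is left for (r3,c1).
row 3 has {He,Li,Be}; column 2 has {He,Be} — only H is left for (r3,c2).
row 4 has {H,Be}; column 2 has {H,He,Be} — only Li is left for (r4,c2).
row 4 has {H,Li,Be}; column 4 has {H,Li,Be} — only He is left for (r4,c4).

Li Be He H / H He Li Be / He H Be Li / Be Li H He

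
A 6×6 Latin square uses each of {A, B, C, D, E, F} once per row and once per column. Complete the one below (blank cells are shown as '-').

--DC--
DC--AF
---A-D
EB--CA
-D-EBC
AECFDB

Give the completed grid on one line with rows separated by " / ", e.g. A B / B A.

At row 1, column 6: row 1 has {C,D}; column 6 has {A,B,C,D,F}; that leaves E.
At row 2, column 4: row 2 has {A,C,D,F}; column 4 has {A,C,E,F}; that leaves B.
At row 3, column 2: row 3 has {A,D}; column 2 has {B,C,D,E}; that leaves F.
At row 3, column 5: row 3 has {A,D,F}; column 5 has {A,B,C,D}; that leaves E.
At row 4, column 3: row 4 has {A,B,C,E}; column 3 has {C,D}; that leaves F.
At row 4, column 4: row 4 has {A,B,C,E,F}; column 4 has {A,B,C,E,F}; that leaves D.
At row 5, column 1: row 5 has {B,C,D,E}; column 1 has {A,D,E}; that leaves F.
At row 5, column 3: row 5 has {B,C,D,E,F}; column 3 has {C,D,F}; that leaves A.
At row 1, column 1: row 1 has {C,D,E}; column 1 has {A,D,E,F}; that leaves B.
At row 1, column 2: row 1 has {B,C,D,E}; column 2 has {B,C,D,E,F}; that leaves A.
At row 1, column 5: row 1 has {A,B,C,D,E}; column 5 has {A,B,C,D,E}; that leaves F.
At row 2, column 3: row 2 has {A,B,C,D,F}; column 3 has {A,C,D,F}; that leaves E.
At row 3, column 1: row 3 has {A,D,E,F}; column 1 has {A,B,D,E,F}; that leaves C.
At row 3, column 3: row 3 has {A,C,D,E,F}; column 3 has {A,C,D,E,F}; that leaves B.

B A D C F E / D C E B A F / C F B A E D / E B F D C A / F D A E B C / A E C F D B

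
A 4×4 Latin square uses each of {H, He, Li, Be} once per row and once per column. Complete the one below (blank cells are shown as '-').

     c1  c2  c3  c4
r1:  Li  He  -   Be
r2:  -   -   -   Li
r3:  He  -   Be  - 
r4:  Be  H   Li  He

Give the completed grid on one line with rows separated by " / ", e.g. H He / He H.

Li He H Be / H Be He Li / He Li Be H / Be H Li He

At row 1, column 3: row 1 has {He,Li,Be}; column 3 has {Li,Be}; that leaves H.
At row 2, column 1: row 2 has {Li}; column 1 has {He,Li,Be}; that leaves H.
At row 2, column 2: row 2 has {H,Li}; column 2 has {H,He}; that leaves Be.
At row 2, column 3: row 2 has {H,Li,Be}; column 3 has {H,Li,Be}; that leaves He.
At row 3, column 2: row 3 has {He,Be}; column 2 has {H,He,Be}; that leaves Li.
At row 3, column 4: row 3 has {He,Li,Be}; column 4 has {He,Li,Be}; that leaves H.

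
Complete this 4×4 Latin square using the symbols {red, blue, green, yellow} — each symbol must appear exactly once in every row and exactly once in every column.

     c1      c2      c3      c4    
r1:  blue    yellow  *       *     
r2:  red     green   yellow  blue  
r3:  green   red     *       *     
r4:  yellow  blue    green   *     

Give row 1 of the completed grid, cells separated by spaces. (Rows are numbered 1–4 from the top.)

(r1,c3) = red
(r1,c4) = green

blue yellow red green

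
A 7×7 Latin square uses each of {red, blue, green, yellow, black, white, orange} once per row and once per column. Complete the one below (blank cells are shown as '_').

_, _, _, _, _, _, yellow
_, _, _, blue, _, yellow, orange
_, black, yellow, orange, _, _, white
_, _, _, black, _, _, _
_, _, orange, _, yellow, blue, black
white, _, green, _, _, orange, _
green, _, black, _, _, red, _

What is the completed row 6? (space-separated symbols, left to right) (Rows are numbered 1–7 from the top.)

white blue green yellow black orange red

(r3,c6): row 3 has {yellow,black,white,orange}; column 6 has {red,blue,yellow,orange}, so it must be green.
(r4,c6): row 4 has {black}; column 6 has {red,blue,green,yellow,orange}, so it must be white.
(r5,c1): row 5 has {blue,yellow,black,orange}; column 1 has {green,white}, so it must be red.
(r7,c7): row 7 has {red,green,black}; column 7 has {yellow,black,white,orange}, so it must be blue.
(r1,c6): row 1 has {yellow}; column 6 has {red,blue,green,yellow,white,orange}, so it must be black.
(r2,c1): row 2 has {blue,yellow,orange}; column 1 has {red,green,white}, so it must be black.
(r3,c1): row 3 has {green,yellow,black,white,orange}; column 1 has {red,green,black,white}, so it must be blue.
(r3,c5): row 3 has {blue,green,yellow,black,white,orange}; column 5 has {yellow}, so it must be red.
(r6,c7): row 6 has {green,white,orange}; column 7 has {blue,yellow,black,white,orange}, so it must be red.
(r1,c1): row 1 has {yellow,black}; column 1 has {red,blue,green,black,white}, so it must be orange.
(r4,c1): row 4 has {black,white}; column 1 has {red,blue,green,black,white,orange}, so it must be yellow.
(r4,c7): row 4 has {yellow,black,white}; column 7 has {red,blue,yellow,black,white,orange}, so it must be green.
(r6,c4): row 6 has {red,green,white,orange}; column 4 has {blue,black,orange}, so it must be yellow.
(r7,c4): row 7 has {red,blue,green,black}; column 4 has {blue,yellow,black,orange}, so it must be white.
(r7,c5): row 7 has {red,blue,green,black,white}; column 5 has {red,yellow}, so it must be orange.
(r4,c5): row 4 has {green,yellow,black,white}; column 5 has {red,yellow,orange}, so it must be blue.
(r5,c4): row 5 has {red,blue,yellow,black,orange}; column 4 has {blue,yellow,black,white,orange}, so it must be green.
(r6,c2): row 6 has {red,green,yellow,white,orange}; column 2 has {black}, so it must be blue.
(r6,c5): row 6 has {red,blue,green,yellow,white,orange}; column 5 has {red,blue,yellow,orange}, so it must be black.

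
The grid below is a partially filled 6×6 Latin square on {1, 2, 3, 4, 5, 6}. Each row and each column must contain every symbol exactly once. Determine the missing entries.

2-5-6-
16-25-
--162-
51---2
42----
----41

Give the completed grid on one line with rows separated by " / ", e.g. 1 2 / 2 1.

row 3 has {1,2,6}; column 1 has {1,2,4,5} — only 3 is left for (r3,c1).
row 4 has {1,2,5}; column 5 has {2,4,5,6} — only 3 is left for (r4,c5).
row 5 has {2,4}; column 5 has {2,3,4,5,6} — only 1 is left for (r5,c5).
row 6 has {1,4}; column 1 has {1,2,3,4,5} — only 6 is left for (r6,c1).
row 4 has {1,2,3,5}; column 4 has {2,6} — only 4 is left for (r4,c4).
row 4 has {1,2,3,4,5}; column 3 has {1,5} — only 6 is left for (r4,c3).
row 5 has {1,2,4}; column 3 has {1,5,6} — only 3 is left for (r5,c3).
row 5 has {1,2,3,4}; column 4 has {2,4,6} — only 5 is left for (r5,c4).
row 5 has {1,2,3,4,5}; column 6 has {1,2} — only 6 is left for (r5,c6).
row 6 has {1,4,6}; column 3 has {1,3,5,6} — only 2 is left for (r6,c3).
row 6 has {1,2,4,6}; column 4 has {2,4,5,6} — only 3 is left for (r6,c4).
row 1 has {2,5,6}; column 4 has {2,3,4,5,6} — only 1 is left for (r1,c4).
row 2 has {1,2,5,6}; column 3 has {1,2,3,5,6} — only 4 is left for (r2,c3).
row 2 has {1,2,4,5,6}; column 6 has {1,2,6} — only 3 is left for (r2,c6).
row 6 has {1,2,3,4,6}; column 2 has {1,2,6} — only 5 is left for (r6,c2).
row 1 has {1,2,5,6}; column 6 has {1,2,3,6} — only 4 is left for (r1,c6).
row 3 has {1,2,3,6}; column 2 has {1,2,5,6} — only 4 is left for (r3,c2).
row 3 has {1,2,3,4,6}; column 6 has {1,2,3,4,6} — only 5 is left for (r3,c6).
row 1 has {1,2,4,5,6}; column 2 has {1,2,4,5,6} — only 3 is left for (r1,c2).

2 3 5 1 6 4 / 1 6 4 2 5 3 / 3 4 1 6 2 5 / 5 1 6 4 3 2 / 4 2 3 5 1 6 / 6 5 2 3 4 1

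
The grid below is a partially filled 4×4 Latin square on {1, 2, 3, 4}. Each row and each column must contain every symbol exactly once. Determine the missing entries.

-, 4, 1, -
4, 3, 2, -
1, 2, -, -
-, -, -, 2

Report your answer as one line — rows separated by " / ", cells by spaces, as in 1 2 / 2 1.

2 4 1 3 / 4 3 2 1 / 1 2 3 4 / 3 1 4 2

row 1 has {1,4}; column 4 has {2} — only 3 is left for (r1,c4).
row 2 has {2,3,4}; column 4 has {2,3} — only 1 is left for (r2,c4).
row 3 has {1,2}; column 4 has {1,2,3} — only 4 is left for (r3,c4).
row 4 has {2}; column 1 has {1,4} — only 3 is left for (r4,c1).
row 4 has {2,3}; column 2 has {2,3,4} — only 1 is left for (r4,c2).
row 4 has {1,2,3}; column 3 has {1,2} — only 4 is left for (r4,c3).
row 1 has {1,3,4}; column 1 has {1,3,4} — only 2 is left for (r1,c1).
row 3 has {1,2,4}; column 3 has {1,2,4} — only 3 is left for (r3,c3).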